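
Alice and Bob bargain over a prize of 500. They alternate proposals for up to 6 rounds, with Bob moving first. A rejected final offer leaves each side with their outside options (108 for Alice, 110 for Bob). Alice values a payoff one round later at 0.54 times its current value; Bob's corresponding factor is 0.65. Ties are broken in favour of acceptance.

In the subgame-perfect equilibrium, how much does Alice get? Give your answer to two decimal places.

153.62

Solve by backward induction from round 6.
Round 6 (Alice proposes): Bob gets 110 if talks fail, so Alice offers 110 and keeps 390.
Round 5 (Bob proposes): Alice can get 390 next round, worth 0.54 × 390 = 210.6 now, so Bob offers 210.6, keeping 289.4.
Round 4 (Alice proposes): Bob can get 289.4 next round, worth 0.65 × 289.4 = 188.11 now; Alice offers that and keeps 311.89.
Round 3 (Bob proposes): Alice can get 311.89 next round, worth 0.54 × 311.89 = 168.4206 now. Bob offers 168.4206 and keeps 500 − 168.4206 = 331.5794.
Round 2 (Alice proposes): Bob can get 331.5794 next round, worth 0.65 × 331.5794 = 215.52661 now, so Alice offers 215.52661, keeping 284.47339.
Round 1 (Bob proposes): Alice can get 284.47339 next round, worth 0.54 × 284.47339 = 153.6156306 now. Bob offers 153.6156306 and keeps 500 − 153.6156306 = 346.3843694.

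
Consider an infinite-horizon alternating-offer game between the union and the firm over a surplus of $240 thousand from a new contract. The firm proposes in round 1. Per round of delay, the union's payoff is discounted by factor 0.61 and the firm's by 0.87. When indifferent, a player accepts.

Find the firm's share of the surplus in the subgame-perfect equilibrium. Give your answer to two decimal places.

In a stationary SPE each proposer offers the other exactly their discounted continuation value.
If the firm keeps x when proposing and the union keeps y when proposing, then x = 240 − 0.61y and y = 240 − 0.87x.
Solving: x = 240(1 − 0.61) / (1 − 0.87·0.61) = 93.6 / 0.4693 ≈ 199.4460.
The union gets 240 − 199.4460 ≈ 40.5540.

199.45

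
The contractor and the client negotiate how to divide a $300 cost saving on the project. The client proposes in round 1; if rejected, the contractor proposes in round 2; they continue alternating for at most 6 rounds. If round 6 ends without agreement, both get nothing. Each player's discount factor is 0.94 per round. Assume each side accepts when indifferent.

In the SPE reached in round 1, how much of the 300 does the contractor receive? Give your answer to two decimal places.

Round 6 (the contractor proposes): the client will accept anything ≥ 0, so the contractor offers 0 and keeps 300.
Round 5 (the client proposes): the contractor can get 300 next round, worth 0.94 × 300 = 282 now, so the client offers 282, keeping 18.
Round 4 (the contractor proposes): the client can get 18 next round, worth 0.94 × 18 = 16.92 now; the contractor offers that and keeps 283.08.
Round 3 (the client proposes): the contractor can get 283.08 next round, worth 0.94 × 283.08 = 266.0952 now, so the client offers 266.0952, keeping 33.9048.
Round 2 (the contractor proposes): the client can get 33.9048 next round, worth 0.94 × 33.9048 = 31.870512 now, so the contractor offers 31.870512, keeping 268.129488.
Round 1 (the client proposes): the contractor can get 268.129488 next round, worth 0.94 × 268.129488 = 252.04171872 now. The client offers 252.04171872 and keeps 300 − 252.04171872 = 47.95828128.

252.04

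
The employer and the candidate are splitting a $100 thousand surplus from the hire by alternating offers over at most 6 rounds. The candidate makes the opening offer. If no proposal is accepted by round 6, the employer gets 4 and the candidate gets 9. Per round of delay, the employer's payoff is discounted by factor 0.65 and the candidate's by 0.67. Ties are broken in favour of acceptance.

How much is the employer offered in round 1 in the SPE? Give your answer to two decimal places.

42.01

Solve by backward induction from round 6.
Round 6 (the employer proposes): the candidate gets 9 if talks fail, so the employer offers 9 and keeps 91.
Round 5 (the candidate proposes): the employer can get 91 next round, worth 0.65 × 91 = 59.15 now. The candidate offers 59.15 and keeps 100 − 59.15 = 40.85.
Round 4 (the employer proposes): the candidate can get 40.85 next round, worth 0.67 × 40.85 = 27.3695 now; the employer offers that and keeps 72.6305.
Round 3 (the candidate proposes): the employer can get 72.6305 next round, worth 0.65 × 72.6305 = 47.209825 now. The candidate offers 47.209825 and keeps 100 − 47.209825 = 52.790175.
Round 2 (the employer proposes): the candidate can get 52.790175 next round, worth 0.67 × 52.790175 = 35.36941725 now; the employer offers that and keeps 64.63058275.
Round 1 (the candidate proposes): the employer can get 64.63058275 next round, worth 0.65 × 64.63058275 = 42.0098787875 now, so the candidate offers 42.0098787875, keeping 57.9901212125.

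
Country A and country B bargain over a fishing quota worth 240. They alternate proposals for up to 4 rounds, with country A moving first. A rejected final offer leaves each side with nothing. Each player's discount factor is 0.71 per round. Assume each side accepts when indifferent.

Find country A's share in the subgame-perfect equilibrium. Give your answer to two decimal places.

104.69

Round 4 (country B proposes): rejection yields 0 for country A; country B offers 0 and keeps 240.
Round 3 (country A proposes): country B can get 240 next round, worth 0.71 × 240 = 170.4 now. Country A offers 170.4 and keeps 240 − 170.4 = 69.6.
Round 2 (country B proposes): country A can get 69.6 next round, worth 0.71 × 69.6 = 49.416 now. Country B offers 49.416 and keeps 240 − 49.416 = 190.584.
Round 1 (country A proposes): country B can get 190.584 next round, worth 0.71 × 190.584 = 135.31464 now; country A offers that and keeps 104.68536.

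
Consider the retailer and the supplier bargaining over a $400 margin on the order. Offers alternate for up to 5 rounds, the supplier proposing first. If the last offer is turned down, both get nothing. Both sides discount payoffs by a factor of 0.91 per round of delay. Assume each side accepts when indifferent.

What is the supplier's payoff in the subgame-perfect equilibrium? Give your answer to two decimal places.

340.11

Round 5 (the supplier proposes): rejection yields 0 for the retailer; the supplier offers 0 and keeps 400.
Round 4 (the retailer proposes): the supplier can get 400 next round, worth 0.91 × 400 = 364 now. The retailer offers 364 and keeps 400 − 364 = 36.
Round 3 (the supplier proposes): the retailer can get 36 next round, worth 0.91 × 36 = 32.76 now. The supplier offers 32.76 and keeps 400 − 32.76 = 367.24.
Round 2 (the retailer proposes): the supplier can get 367.24 next round, worth 0.91 × 367.24 = 334.1884 now; the retailer offers that and keeps 65.8116.
Round 1 (the supplier proposes): the retailer can get 65.8116 next round, worth 0.91 × 65.8116 = 59.888556 now; the supplier offers that and keeps 340.111444.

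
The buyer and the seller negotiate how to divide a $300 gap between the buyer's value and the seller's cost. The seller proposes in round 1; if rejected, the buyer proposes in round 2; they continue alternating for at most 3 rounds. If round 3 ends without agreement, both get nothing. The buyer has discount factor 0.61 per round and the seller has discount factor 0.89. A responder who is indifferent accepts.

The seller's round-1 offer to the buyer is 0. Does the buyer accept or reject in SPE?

Reject

Round 3 (the seller proposes): the buyer will accept anything ≥ 0, so the seller offers 0 and keeps 300.
Round 2 (the buyer proposes): the seller can get 300 next round, worth 0.89 × 300 = 267 now; the buyer offers that and keeps 33.
So by rejecting in round 1, the buyer gets 33 next round, worth 0.61 × 33 = 20.13 now.
Offer 0 < 20.13, so the buyer rejects.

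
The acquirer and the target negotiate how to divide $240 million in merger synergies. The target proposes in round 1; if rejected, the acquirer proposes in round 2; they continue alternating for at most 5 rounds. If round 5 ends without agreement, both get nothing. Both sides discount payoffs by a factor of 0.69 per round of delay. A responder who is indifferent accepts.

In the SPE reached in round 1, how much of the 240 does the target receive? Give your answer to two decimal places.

164.22

Round 5 (the target proposes): the acquirer will accept anything ≥ 0, so the target offers 0 and keeps 240.
Round 4 (the acquirer proposes): the target can get 240 next round, worth 0.69 × 240 = 165.6 now. The acquirer offers 165.6 and keeps 240 − 165.6 = 74.4.
Round 3 (the target proposes): the acquirer can get 74.4 next round, worth 0.69 × 74.4 = 51.336 now. The target offers 51.336 and keeps 240 − 51.336 = 188.664.
Round 2 (the acquirer proposes): the target can get 188.664 next round, worth 0.69 × 188.664 = 130.17816 now; the acquirer offers that and keeps 109.82184.
Round 1 (the target proposes): the acquirer can get 109.82184 next round, worth 0.69 × 109.82184 = 75.7770696 now, so the target offers 75.7770696, keeping 164.2229304.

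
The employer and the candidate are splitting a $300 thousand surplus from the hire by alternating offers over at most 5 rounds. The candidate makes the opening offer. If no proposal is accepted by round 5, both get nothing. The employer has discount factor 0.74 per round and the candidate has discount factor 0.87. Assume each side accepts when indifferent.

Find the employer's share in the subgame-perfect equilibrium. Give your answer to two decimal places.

By backward induction:
Round 5 (the candidate proposes): rejection yields 0 for the employer; the candidate offers 0 and keeps 300.
Round 4 (the employer proposes): the candidate can get 300 next round, worth 0.87 × 300 = 261 now, so the employer offers 261, keeping 39.
Round 3 (the candidate proposes): the employer can get 39 next round, worth 0.74 × 39 = 28.86 now; the candidate offers that and keeps 271.14.
Round 2 (the employer proposes): the candidate can get 271.14 next round, worth 0.87 × 271.14 = 235.8918 now; the employer offers that and keeps 64.1082.
Round 1 (the candidate proposes): the employer can get 64.1082 next round, worth 0.74 × 64.1082 = 47.440068 now; the candidate offers that and keeps 252.559932.

47.44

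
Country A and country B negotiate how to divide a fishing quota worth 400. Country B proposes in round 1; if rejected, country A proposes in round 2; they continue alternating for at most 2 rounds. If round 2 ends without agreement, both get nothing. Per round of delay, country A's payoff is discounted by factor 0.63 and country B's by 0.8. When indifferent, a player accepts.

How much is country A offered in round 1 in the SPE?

252

Work backward from the last round.
Round 2 (country A proposes): country B will accept anything ≥ 0, so country A offers 0 and keeps 400.
Round 1 (country B proposes): country A can get 400 next round, worth 0.63 × 400 = 252 now, so country B offers 252, keeping 148.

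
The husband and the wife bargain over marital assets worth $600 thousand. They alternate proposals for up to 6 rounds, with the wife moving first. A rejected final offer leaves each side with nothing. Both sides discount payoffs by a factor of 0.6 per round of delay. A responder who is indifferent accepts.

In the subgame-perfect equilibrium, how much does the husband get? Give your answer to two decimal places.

Solve by backward induction from round 6.
Round 6 (the husband proposes): the wife will accept anything ≥ 0, so the husband offers 0 and keeps 600.
Round 5 (the wife proposes): the husband can get 600 next round, worth 0.6 × 600 = 360 now, so the wife offers 360, keeping 240.
Round 4 (the husband proposes): the wife can get 240 next round, worth 0.6 × 240 = 144 now. The husband offers 144 and keeps 600 − 144 = 456.
Round 3 (the wife proposes): the husband can get 456 next round, worth 0.6 × 456 = 273.6 now; the wife offers that and keeps 326.4.
Round 2 (the husband proposes): the wife can get 326.4 next round, worth 0.6 × 326.4 = 195.84 now. The husband offers 195.84 and keeps 600 − 195.84 = 404.16.
Round 1 (the wife proposes): the husband can get 404.16 next round, worth 0.6 × 404.16 = 242.496 now. The wife offers 242.496 and keeps 600 − 242.496 = 357.504.

242.50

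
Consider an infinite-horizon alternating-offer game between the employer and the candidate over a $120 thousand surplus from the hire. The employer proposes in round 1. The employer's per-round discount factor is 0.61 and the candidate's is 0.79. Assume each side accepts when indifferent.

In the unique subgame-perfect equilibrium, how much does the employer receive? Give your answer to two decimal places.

48.64

When the employer proposes, the candidate accepts any offer worth at least 0.79 times what the candidate would get by proposing next round; and vice versa.
This gives x = 120 − 0.79y and y = 120 − 0.61x, where x and y are each side's share when it proposes.
Hence (1 − 0.79·0.61)x = 120(1 − 0.79), i.e. 0.5181·x = 25.2.
x ≈ 48.6393; the candidate's share is 120 − x ≈ 71.3607.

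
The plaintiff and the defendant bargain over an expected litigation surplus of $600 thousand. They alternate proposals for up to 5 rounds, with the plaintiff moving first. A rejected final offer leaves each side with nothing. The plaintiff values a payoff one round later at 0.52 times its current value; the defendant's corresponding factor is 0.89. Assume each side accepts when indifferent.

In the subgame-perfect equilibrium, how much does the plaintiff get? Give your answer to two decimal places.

225.06

Solve by backward induction from round 5.
Round 5 (the plaintiff proposes): rejection yields 0 for the defendant; the plaintiff offers 0 and keeps 600.
Round 4 (the defendant proposes): the plaintiff can get 600 next round, worth 0.52 × 600 = 312 now, so the defendant offers 312, keeping 288.
Round 3 (the plaintiff proposes): the defendant can get 288 next round, worth 0.89 × 288 = 256.32 now; the plaintiff offers that and keeps 343.68.
Round 2 (the defendant proposes): the plaintiff can get 343.68 next round, worth 0.52 × 343.68 = 178.7136 now, so the defendant offers 178.7136, keeping 421.2864.
Round 1 (the plaintiff proposes): the defendant can get 421.2864 next round, worth 0.89 × 421.2864 = 374.944896 now, so the plaintiff offers 374.944896, keeping 225.055104.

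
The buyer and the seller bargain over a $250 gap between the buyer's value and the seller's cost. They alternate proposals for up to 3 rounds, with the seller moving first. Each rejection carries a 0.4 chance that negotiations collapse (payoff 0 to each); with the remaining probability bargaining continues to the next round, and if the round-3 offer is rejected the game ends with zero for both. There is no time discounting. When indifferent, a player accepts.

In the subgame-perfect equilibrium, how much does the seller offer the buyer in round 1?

60

Round 3 (the seller proposes): rejection yields 0 for the buyer; the seller offers 0 and keeps 250.
Round 2 (the buyer proposes): rejecting gives the seller an expected 0.6 × 250 = 150; the buyer offers that and keeps 100.
Round 1 (the seller proposes): rejecting gives the buyer an expected 0.6 × 100 = 60; the seller offers that and keeps 190.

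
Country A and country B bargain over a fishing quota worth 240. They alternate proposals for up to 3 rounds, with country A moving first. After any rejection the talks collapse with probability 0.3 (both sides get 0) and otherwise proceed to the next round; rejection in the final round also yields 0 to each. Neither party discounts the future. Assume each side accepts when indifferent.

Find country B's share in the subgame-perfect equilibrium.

Round 3 (country A proposes): rejection yields 0 for country B; country A offers 0 and keeps 240.
Round 2 (country B proposes): rejecting gives country A an expected 0.7 × 240 = 168; country B offers that and keeps 72.
Round 1 (country A proposes): rejecting gives country B an expected 0.7 × 72 = 50.4, so country A offers 50.4, keeping 189.6.

50.4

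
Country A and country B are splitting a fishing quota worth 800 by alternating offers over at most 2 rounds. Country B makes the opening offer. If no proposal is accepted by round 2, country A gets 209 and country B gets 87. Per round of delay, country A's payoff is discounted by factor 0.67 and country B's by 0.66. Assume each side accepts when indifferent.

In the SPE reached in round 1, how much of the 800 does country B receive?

322.29

Round 2 (country A proposes): country B gets 87 if talks fail, so country A offers 87 and keeps 713.
Round 1 (country B proposes): country A can get 713 next round, worth 0.67 × 713 = 477.71 now; country B offers that and keeps 322.29.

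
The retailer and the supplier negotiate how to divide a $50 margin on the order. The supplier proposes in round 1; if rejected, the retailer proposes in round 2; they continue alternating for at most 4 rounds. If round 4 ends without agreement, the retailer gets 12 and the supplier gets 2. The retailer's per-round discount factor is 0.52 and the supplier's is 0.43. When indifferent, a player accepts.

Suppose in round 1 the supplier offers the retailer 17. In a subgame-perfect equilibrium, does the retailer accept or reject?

Reject

Round 4 (the retailer proposes): the supplier gets 2 if talks fail, so the retailer offers 2 and keeps 48.
Round 3 (the supplier proposes): the retailer can get 48 next round, worth 0.52 × 48 = 24.96 now, so the supplier offers 24.96, keeping 25.04.
Round 2 (the retailer proposes): the supplier can get 25.04 next round, worth 0.43 × 25.04 = 10.7672 now; the retailer offers that and keeps 39.2328.
So by rejecting in round 1, the retailer gets 39.2328 next round, worth 0.52 × 39.2328 = 20.401056 now.
Offer 17 < 20.401056, so the retailer rejects.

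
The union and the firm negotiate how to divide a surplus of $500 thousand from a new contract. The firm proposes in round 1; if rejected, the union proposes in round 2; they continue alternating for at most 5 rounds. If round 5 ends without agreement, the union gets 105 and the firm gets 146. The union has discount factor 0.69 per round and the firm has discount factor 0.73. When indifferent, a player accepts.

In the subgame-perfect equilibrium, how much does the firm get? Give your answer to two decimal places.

Work backward from the last round.
Round 5 (the firm proposes): the union gets 105 if talks fail, so the firm offers 105 and keeps 395.
Round 4 (the union proposes): the firm can get 395 next round, worth 0.73 × 395 = 288.35 now; the union offers that and keeps 211.65.
Round 3 (the firm proposes): the union can get 211.65 next round, worth 0.69 × 211.65 = 146.0385 now. The firm offers 146.0385 and keeps 500 − 146.0385 = 353.9615.
Round 2 (the union proposes): the firm can get 353.9615 next round, worth 0.73 × 353.9615 = 258.391895 now, so the union offers 258.391895, keeping 241.608105.
Round 1 (the firm proposes): the union can get 241.608105 next round, worth 0.69 × 241.608105 = 166.70959245 now; the firm offers that and keeps 333.29040755.

333.29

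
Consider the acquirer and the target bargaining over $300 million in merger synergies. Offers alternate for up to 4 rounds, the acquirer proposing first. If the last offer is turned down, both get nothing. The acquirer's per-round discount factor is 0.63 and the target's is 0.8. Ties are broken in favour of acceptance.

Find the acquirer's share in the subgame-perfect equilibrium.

90.24

Round 4 (the target proposes): rejection yields 0 for the acquirer; the target offers 0 and keeps 300.
Round 3 (the acquirer proposes): the target can get 300 next round, worth 0.8 × 300 = 240 now. The acquirer offers 240 and keeps 300 − 240 = 60.
Round 2 (the target proposes): the acquirer can get 60 next round, worth 0.63 × 60 = 37.8 now, so the target offers 37.8, keeping 262.2.
Round 1 (the acquirer proposes): the target can get 262.2 next round, worth 0.8 × 262.2 = 209.76 now. The acquirer offers 209.76 and keeps 300 − 209.76 = 90.24.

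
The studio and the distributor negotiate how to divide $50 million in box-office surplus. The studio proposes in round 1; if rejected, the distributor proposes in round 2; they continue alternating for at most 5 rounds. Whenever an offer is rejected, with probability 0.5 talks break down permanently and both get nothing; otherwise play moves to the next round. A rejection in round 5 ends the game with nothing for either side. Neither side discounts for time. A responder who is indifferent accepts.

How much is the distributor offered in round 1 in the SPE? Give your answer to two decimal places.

15.63

By backward induction:
Round 5 (the studio proposes): rejection yields 0 for the distributor; the studio offers 0 and keeps 50.
Round 4 (the distributor proposes): rejecting gives the studio an expected 0.5 × 50 = 25, so the distributor offers 25, keeping 25.
Round 3 (the studio proposes): rejecting gives the distributor an expected 0.5 × 25 = 12.5; the studio offers that and keeps 37.5.
Round 2 (the distributor proposes): rejecting gives the studio an expected 0.5 × 37.5 = 18.75, so the distributor offers 18.75, keeping 31.25.
Round 1 (the studio proposes): rejecting gives the distributor an expected 0.5 × 31.25 = 15.625. The studio offers 15.625 and keeps 50 − 15.625 = 34.375.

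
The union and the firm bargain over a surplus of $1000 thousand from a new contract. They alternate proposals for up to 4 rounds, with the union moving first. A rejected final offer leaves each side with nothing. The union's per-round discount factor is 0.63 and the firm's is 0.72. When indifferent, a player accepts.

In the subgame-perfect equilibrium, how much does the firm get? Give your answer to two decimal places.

592.99

Round 4 (the firm proposes): rejection yields 0 for the union; the firm offers 0 and keeps 1000.
Round 3 (the union proposes): the firm can get 1000 next round, worth 0.72 × 1000 = 720 now; the union offers that and keeps 280.
Round 2 (the firm proposes): the union can get 280 next round, worth 0.63 × 280 = 176.4 now; the firm offers that and keeps 823.6.
Round 1 (the union proposes): the firm can get 823.6 next round, worth 0.72 × 823.6 = 592.992 now, so the union offers 592.992, keeping 407.008.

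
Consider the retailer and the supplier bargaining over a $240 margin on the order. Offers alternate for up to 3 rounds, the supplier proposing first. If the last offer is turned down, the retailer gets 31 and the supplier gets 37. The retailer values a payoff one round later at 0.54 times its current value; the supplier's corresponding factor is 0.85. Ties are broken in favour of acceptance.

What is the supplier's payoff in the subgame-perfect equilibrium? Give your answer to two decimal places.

206.33

Round 3 (the supplier proposes): the retailer gets 31 if talks fail, so the supplier offers 31 and keeps 209.
Round 2 (the retailer proposes): the supplier can get 209 next round, worth 0.85 × 209 = 177.65 now; the retailer offers that and keeps 62.35.
Round 1 (the supplier proposes): the retailer can get 62.35 next round, worth 0.54 × 62.35 = 33.669 now; the supplier offers that and keeps 206.331.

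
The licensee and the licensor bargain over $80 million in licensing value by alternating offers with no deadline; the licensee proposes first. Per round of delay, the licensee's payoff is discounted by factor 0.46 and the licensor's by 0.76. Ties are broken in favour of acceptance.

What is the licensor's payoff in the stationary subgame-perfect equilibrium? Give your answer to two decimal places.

50.48

Let x be the licensee's share when the licensee proposes and y be the licensor's share when the licensor proposes.
The licensor accepts iff offered ≥ 0.76·y, so x = 80 − 0.76y. Symmetrically y = 80 − 0.46x.
Substituting: x = 80 − 0.76(80 − 0.46x), giving x(1 − 0.46·0.76) = 80(1 − 0.76).
So x = 80 × 0.24 / 0.6504 ≈ 29.5203, and the licensor receives 80 − x ≈ 50.4797.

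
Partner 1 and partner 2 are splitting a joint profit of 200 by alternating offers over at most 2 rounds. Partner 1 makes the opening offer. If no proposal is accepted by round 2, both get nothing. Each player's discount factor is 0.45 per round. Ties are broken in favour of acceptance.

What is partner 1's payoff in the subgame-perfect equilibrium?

Round 2 (partner 2 proposes): rejection yields 0 for partner 1; partner 2 offers 0 and keeps 200.
Round 1 (partner 1 proposes): partner 2 can get 200 next round, worth 0.45 × 200 = 90 now. Partner 1 offers 90 and keeps 200 − 90 = 110.

110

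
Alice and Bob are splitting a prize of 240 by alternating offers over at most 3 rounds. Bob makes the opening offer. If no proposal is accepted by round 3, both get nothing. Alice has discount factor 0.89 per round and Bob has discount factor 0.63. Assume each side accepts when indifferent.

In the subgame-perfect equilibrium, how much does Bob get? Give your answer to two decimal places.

Round 3 (Bob proposes): rejection yields 0 for Alice; Bob offers 0 and keeps 240.
Round 2 (Alice proposes): Bob can get 240 next round, worth 0.63 × 240 = 151.2 now; Alice offers that and keeps 88.8.
Round 1 (Bob proposes): Alice can get 88.8 next round, worth 0.89 × 88.8 = 79.032 now, so Bob offers 79.032, keeping 160.968.

160.97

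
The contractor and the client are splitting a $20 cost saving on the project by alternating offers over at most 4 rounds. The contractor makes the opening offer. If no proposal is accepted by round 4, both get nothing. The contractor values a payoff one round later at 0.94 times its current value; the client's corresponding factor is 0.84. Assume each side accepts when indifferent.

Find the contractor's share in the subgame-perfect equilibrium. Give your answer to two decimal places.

5.73

Round 4 (the client proposes): the contractor will accept anything ≥ 0, so the client offers 0 and keeps 20.
Round 3 (the contractor proposes): the client can get 20 next round, worth 0.84 × 20 = 16.8 now. The contractor offers 16.8 and keeps 20 − 16.8 = 3.2.
Round 2 (the client proposes): the contractor can get 3.2 next round, worth 0.94 × 3.2 = 3.008 now. The client offers 3.008 and keeps 20 − 3.008 = 16.992.
Round 1 (the contractor proposes): the client can get 16.992 next round, worth 0.84 × 16.992 = 14.27328 now; the contractor offers that and keeps 5.72672.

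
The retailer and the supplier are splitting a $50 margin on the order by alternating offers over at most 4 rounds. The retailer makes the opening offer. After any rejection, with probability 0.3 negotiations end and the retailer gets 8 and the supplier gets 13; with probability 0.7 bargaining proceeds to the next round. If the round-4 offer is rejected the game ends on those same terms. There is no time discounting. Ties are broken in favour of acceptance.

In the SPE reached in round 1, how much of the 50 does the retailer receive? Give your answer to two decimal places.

20.96

By backward induction:
Round 4 (the supplier proposes): the retailer gets 8 if talks fail, so the supplier offers 8 and keeps 42.
Round 3 (the retailer proposes): rejecting gives the supplier an expected 0.7 × 42 + 0.3 × 13 = 33.3; the retailer offers that and keeps 16.7.
Round 2 (the supplier proposes): rejecting gives the retailer an expected 0.7 × 16.7 + 0.3 × 8 = 14.09, so the supplier offers 14.09, keeping 35.91.
Round 1 (the retailer proposes): rejecting gives the supplier an expected 0.7 × 35.91 + 0.3 × 13 = 29.037. The retailer offers 29.037 and keeps 50 − 29.037 = 20.963.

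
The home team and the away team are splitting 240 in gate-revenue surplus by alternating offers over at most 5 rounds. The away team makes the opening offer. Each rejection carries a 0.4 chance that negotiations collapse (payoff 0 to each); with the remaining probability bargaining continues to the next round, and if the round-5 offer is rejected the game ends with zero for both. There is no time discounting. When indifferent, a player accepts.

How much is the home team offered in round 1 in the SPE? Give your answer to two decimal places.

Round 5 (the away team proposes): the home team will accept anything ≥ 0, so the away team offers 0 and keeps 240.
Round 4 (the home team proposes): rejecting gives the away team an expected 0.6 × 240 = 144; the home team offers that and keeps 96.
Round 3 (the away team proposes): rejecting gives the home team an expected 0.6 × 96 = 57.6; the away team offers that and keeps 182.4.
Round 2 (the home team proposes): rejecting gives the away team an expected 0.6 × 182.4 = 109.44. The home team offers 109.44 and keeps 240 − 109.44 = 130.56.
Round 1 (the away team proposes): rejecting gives the home team an expected 0.6 × 130.56 = 78.336, so the away team offers 78.336, keeping 161.664.

78.34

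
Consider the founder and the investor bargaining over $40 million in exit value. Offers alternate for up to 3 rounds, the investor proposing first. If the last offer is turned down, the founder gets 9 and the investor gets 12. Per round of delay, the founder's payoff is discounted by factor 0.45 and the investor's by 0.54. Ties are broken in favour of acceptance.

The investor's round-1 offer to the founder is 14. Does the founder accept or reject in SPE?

Accept

Round 3 (the investor proposes): the founder gets 9 if talks fail, so the investor offers 9 and keeps 31.
Round 2 (the founder proposes): the investor can get 31 next round, worth 0.54 × 31 = 16.74 now, so the founder offers 16.74, keeping 23.26.
So by rejecting in round 1, the founder gets 23.26 next round, worth 0.45 × 23.26 = 10.467 now.
Offer 14 ≥ 10.467, so the founder accepts.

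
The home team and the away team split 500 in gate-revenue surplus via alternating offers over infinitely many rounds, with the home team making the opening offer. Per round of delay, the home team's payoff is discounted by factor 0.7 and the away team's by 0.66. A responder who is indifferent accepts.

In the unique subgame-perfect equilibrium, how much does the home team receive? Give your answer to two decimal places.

315.99

Let x be the home team's share when the home team proposes and y be the away team's share when the away team proposes.
The away team accepts iff offered ≥ 0.66·y, so x = 500 − 0.66y. Symmetrically y = 500 − 0.7x.
Substituting: x = 500 − 0.66(500 − 0.7x), giving x(1 − 0.7·0.66) = 500(1 − 0.66).
So x = 500 × 0.34 / 0.538 ≈ 315.9851, and the away team receives 500 − x ≈ 184.0149.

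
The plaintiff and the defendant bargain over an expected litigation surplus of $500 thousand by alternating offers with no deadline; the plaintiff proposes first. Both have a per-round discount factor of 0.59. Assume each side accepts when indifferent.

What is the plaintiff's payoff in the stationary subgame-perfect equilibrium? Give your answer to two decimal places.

314.47

Let x be the plaintiff's share when the plaintiff proposes and y be the defendant's share when the defendant proposes.
The defendant accepts iff offered ≥ 0.59·y, so x = 500 − 0.59y. Symmetrically y = 500 − 0.59x.
Substituting: x = 500 − 0.59(500 − 0.59x), giving x(1 − 0.59·0.59) = 500(1 − 0.59).
So x = 500 × 0.41 / 0.6519 ≈ 314.4654, and the defendant receives 500 − x ≈ 185.5346.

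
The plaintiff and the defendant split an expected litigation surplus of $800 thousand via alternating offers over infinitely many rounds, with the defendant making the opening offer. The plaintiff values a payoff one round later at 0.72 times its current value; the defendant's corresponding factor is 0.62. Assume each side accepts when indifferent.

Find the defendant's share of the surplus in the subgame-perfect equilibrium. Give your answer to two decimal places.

Let x be the defendant's share when the defendant proposes and y be the plaintiff's share when the plaintiff proposes.
The plaintiff accepts iff offered ≥ 0.72·y, so x = 800 − 0.72y. Symmetrically y = 800 − 0.62x.
Substituting: x = 800 − 0.72(800 − 0.62x), giving x(1 − 0.62·0.72) = 800(1 − 0.72).
So x = 800 × 0.28 / 0.5536 ≈ 404.6243, and the plaintiff receives 800 − x ≈ 395.3757.

404.62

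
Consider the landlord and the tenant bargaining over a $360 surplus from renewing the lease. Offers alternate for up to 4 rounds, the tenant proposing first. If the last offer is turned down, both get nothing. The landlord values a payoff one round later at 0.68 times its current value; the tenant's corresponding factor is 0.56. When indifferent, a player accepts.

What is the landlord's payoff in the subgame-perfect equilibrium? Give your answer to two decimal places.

200.93

By backward induction:
Round 4 (the landlord proposes): the tenant will accept anything ≥ 0, so the landlord offers 0 and keeps 360.
Round 3 (the tenant proposes): the landlord can get 360 next round, worth 0.68 × 360 = 244.8 now, so the tenant offers 244.8, keeping 115.2.
Round 2 (the landlord proposes): the tenant can get 115.2 next round, worth 0.56 × 115.2 = 64.512 now, so the landlord offers 64.512, keeping 295.488.
Round 1 (the tenant proposes): the landlord can get 295.488 next round, worth 0.68 × 295.488 = 200.93184 now. The tenant offers 200.93184 and keeps 360 − 200.93184 = 159.06816.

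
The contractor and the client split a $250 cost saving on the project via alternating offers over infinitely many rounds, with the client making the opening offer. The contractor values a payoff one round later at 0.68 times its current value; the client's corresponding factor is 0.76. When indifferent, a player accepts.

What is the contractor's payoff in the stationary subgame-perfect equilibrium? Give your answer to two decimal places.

84.44

In a stationary SPE each proposer offers the other exactly their discounted continuation value.
If the client keeps x when proposing and the contractor keeps y when proposing, then x = 250 − 0.68y and y = 250 − 0.76x.
Solving: x = 250(1 − 0.68) / (1 − 0.76·0.68) = 80 / 0.4832 ≈ 165.5629.
The contractor gets 250 − 165.5629 ≈ 84.4371.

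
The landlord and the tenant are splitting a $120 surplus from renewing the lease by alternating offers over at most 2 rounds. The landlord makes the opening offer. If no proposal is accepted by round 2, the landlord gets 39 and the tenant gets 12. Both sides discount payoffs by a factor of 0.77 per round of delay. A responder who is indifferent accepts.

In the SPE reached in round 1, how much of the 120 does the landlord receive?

57.63

By backward induction:
Round 2 (the tenant proposes): the landlord gets 39 if talks fail, so the tenant offers 39 and keeps 81.
Round 1 (the landlord proposes): the tenant can get 81 next round, worth 0.77 × 81 = 62.37 now. The landlord offers 62.37 and keeps 120 − 62.37 = 57.63.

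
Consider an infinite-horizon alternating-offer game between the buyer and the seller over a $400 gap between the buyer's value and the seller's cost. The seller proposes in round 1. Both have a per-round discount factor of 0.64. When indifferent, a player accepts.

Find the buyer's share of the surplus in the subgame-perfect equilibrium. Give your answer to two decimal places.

Let x be the seller's share when the seller proposes and y be the buyer's share when the buyer proposes.
The buyer accepts iff offered ≥ 0.64·y, so x = 400 − 0.64y. Symmetrically y = 400 − 0.64x.
Substituting: x = 400 − 0.64(400 − 0.64x), giving x(1 − 0.64·0.64) = 400(1 − 0.64).
So x = 400 × 0.36 / 0.5904 ≈ 243.9024, and the buyer receives 400 − x ≈ 156.0976.

156.10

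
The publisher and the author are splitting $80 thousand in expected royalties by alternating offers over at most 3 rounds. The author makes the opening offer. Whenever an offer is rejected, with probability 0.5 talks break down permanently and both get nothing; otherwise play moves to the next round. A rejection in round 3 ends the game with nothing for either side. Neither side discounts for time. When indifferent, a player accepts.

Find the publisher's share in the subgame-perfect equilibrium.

Round 3 (the author proposes): rejection yields 0 for the publisher; the author offers 0 and keeps 80.
Round 2 (the publisher proposes): rejecting gives the author an expected 0.5 × 80 = 40, so the publisher offers 40, keeping 40.
Round 1 (the author proposes): rejecting gives the publisher an expected 0.5 × 40 = 20, so the author offers 20, keeping 60.

20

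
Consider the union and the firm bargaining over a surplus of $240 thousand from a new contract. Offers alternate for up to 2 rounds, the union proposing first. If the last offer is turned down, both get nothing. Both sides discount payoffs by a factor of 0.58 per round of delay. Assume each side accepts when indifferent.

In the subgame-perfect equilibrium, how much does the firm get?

139.2

Round 2 (the firm proposes): rejection yields 0 for the union; the firm offers 0 and keeps 240.
Round 1 (the union proposes): the firm can get 240 next round, worth 0.58 × 240 = 139.2 now. The union offers 139.2 and keeps 240 − 139.2 = 100.8.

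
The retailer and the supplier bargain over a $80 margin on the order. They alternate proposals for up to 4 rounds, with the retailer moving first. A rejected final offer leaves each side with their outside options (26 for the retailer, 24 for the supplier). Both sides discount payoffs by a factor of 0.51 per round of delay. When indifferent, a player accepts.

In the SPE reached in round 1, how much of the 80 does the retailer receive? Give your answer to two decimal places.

Round 4 (the supplier proposes): the retailer gets 26 if talks fail, so the supplier offers 26 and keeps 54.
Round 3 (the retailer proposes): the supplier can get 54 next round, worth 0.51 × 54 = 27.54 now. The retailer offers 27.54 and keeps 80 − 27.54 = 52.46.
Round 2 (the supplier proposes): the retailer can get 52.46 next round, worth 0.51 × 52.46 = 26.7546 now; the supplier offers that and keeps 53.2454.
Round 1 (the retailer proposes): the supplier can get 53.2454 next round, worth 0.51 × 53.2454 = 27.155154 now; the retailer offers that and keeps 52.844846.

52.84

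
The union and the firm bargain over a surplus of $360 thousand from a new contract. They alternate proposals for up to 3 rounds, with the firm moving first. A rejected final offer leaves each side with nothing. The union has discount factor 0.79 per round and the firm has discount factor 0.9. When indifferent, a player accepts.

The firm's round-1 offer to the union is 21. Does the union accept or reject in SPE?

Reject

Work out the union's continuation value if the offer is rejected.
Round 3 (the firm proposes): rejection yields 0 for the union; the firm offers 0 and keeps 360.
Round 2 (the union proposes): the firm can get 360 next round, worth 0.9 × 360 = 324 now; the union offers that and keeps 36.
So by rejecting in round 1, the union gets 36 next round, worth 0.79 × 36 = 28.44 now.
Offer 21 < 28.44, so the union rejects.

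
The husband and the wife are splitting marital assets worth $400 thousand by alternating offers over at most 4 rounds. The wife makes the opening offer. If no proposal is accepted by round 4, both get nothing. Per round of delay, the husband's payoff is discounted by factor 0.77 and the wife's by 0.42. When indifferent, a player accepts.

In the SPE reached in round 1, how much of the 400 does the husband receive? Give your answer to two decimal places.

Solve by backward induction from round 4.
Round 4 (the husband proposes): the wife will accept anything ≥ 0, so the husband offers 0 and keeps 400.
Round 3 (the wife proposes): the husband can get 400 next round, worth 0.77 × 400 = 308 now, so the wife offers 308, keeping 92.
Round 2 (the husband proposes): the wife can get 92 next round, worth 0.42 × 92 = 38.64 now; the husband offers that and keeps 361.36.
Round 1 (the wife proposes): the husband can get 361.36 next round, worth 0.77 × 361.36 = 278.2472 now, so the wife offers 278.2472, keeping 121.7528.

278.25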